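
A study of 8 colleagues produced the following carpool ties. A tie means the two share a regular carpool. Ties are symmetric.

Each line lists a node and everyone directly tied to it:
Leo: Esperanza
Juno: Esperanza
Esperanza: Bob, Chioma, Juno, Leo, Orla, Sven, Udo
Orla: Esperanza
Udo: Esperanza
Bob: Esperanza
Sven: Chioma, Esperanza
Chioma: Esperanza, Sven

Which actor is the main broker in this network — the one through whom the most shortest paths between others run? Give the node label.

Esperanza

Unnormalized betweenness of each node: Bob:0, Chioma:0, Esperanza:20, Juno:0, Leo:0, Orla:0, Sven:0, Udo:0.
Esperanza has the largest value, 20, making it the main broker — the node through which the most shortest paths run.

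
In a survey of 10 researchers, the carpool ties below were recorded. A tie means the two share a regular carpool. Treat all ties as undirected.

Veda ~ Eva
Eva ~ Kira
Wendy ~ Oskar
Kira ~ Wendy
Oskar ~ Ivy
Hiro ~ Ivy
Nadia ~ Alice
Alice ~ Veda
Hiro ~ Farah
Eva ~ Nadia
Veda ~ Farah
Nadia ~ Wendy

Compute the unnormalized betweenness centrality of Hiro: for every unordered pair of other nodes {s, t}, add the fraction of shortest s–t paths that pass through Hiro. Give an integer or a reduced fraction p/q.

13/3

Pairs whose geodesics pass through Hiro — Farah–Wendy: 1/4; Farah–Oskar: 1; Farah–Ivy: 1; Veda–Oskar: 1/4; Veda–Ivy: 1; Alice–Ivy: 1/2; Eva–Ivy: 1/3.
All other pairs contribute 0.
Summing the contributions gives betweenness(Hiro) = 13/3.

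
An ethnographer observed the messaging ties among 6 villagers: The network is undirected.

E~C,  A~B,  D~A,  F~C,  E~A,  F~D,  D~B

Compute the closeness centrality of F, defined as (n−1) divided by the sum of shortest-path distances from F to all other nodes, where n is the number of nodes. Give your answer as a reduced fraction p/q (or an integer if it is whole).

5/8

Distances from F: A:2, B:2, C:1, D:1, E:2. Sum = 8.
n = 6, so closeness = 5/8.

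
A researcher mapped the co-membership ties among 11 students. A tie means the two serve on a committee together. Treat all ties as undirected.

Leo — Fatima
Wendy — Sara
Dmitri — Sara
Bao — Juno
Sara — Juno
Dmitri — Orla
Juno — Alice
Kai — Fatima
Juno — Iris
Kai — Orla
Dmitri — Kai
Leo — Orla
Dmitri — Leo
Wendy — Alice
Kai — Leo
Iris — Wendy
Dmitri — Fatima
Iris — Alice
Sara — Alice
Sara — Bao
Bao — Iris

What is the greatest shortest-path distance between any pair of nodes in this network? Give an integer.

Eccentricity of each node (its greatest distance to any other): Alice:3, Bao:3, Dmitri:3, Fatima:4, Iris:4, Juno:3, Kai:4, Leo:4, Orla:4, Sara:2, Wendy:3.
The maximum eccentricity is 4, realized for instance by the pair Iris–Orla via Iris – Bao – Sara – Dmitri – Orla. So the diameter is 4.

4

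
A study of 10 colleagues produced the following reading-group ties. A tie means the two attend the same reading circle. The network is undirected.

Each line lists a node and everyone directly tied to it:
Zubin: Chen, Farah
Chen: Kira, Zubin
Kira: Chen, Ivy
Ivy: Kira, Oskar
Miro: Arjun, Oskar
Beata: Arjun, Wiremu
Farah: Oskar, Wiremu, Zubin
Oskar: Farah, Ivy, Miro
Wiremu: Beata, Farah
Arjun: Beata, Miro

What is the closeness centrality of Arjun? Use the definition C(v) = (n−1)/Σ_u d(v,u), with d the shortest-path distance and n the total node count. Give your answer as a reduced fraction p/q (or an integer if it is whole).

9/25

Distances from Arjun: Beata:1, Chen:5, Farah:3, Ivy:3, Kira:4, Miro:1, Oskar:2, Wiremu:2, Zubin:4. Sum = 25.
n = 10, so closeness = 9/25.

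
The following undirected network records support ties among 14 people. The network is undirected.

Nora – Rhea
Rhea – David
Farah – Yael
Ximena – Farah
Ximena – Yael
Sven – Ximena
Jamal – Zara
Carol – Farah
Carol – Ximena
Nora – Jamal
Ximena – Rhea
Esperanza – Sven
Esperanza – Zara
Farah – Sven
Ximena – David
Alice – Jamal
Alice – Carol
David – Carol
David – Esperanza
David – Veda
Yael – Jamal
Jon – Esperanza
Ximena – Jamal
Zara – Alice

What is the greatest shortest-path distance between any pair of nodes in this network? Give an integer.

Eccentricity of each node (its greatest distance to any other): Alice:3, Carol:3, David:2, Esperanza:3, Farah:3, Jamal:3, Jon:4, Nora:4, Rhea:3, Sven:3, Veda:3, Ximena:3, Yael:4, Zara:3.
The maximum eccentricity is 4, realized for instance by the pair Jon–Nora via Jon – Esperanza – David – Rhea – Nora. So the diameter is 4.

4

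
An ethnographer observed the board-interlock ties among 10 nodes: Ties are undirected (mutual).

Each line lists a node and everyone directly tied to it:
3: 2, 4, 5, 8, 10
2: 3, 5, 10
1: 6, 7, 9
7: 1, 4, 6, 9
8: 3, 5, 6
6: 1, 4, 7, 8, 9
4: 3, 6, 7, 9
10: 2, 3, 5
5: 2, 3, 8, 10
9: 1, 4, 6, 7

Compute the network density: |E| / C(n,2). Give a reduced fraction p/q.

There are 19 edges and 10 nodes, so the maximum possible is C(10,2) = 45.
Density = 19/45.

19/45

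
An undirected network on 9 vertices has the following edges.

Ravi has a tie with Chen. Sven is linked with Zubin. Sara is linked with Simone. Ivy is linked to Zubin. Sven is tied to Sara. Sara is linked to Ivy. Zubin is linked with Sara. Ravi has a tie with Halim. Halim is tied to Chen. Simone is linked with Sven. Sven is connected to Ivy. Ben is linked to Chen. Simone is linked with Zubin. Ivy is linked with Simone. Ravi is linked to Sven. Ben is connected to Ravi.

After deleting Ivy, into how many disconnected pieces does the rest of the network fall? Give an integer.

1

Ivy's neighbors (Sara, Simone, Sven, and Zubin) remain reachable from one another through other ties, so the rest of the network stays in one piece.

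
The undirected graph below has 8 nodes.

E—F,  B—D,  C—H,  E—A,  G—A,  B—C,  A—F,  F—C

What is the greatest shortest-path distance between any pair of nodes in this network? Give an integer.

5

Eccentricity of each node (its greatest distance to any other): A:4, B:4, C:3, D:5, E:4, F:3, G:5, H:4.
The maximum eccentricity is 5, realized for instance by the pair D–G via D – B – C – F – A – G. So the diameter is 5.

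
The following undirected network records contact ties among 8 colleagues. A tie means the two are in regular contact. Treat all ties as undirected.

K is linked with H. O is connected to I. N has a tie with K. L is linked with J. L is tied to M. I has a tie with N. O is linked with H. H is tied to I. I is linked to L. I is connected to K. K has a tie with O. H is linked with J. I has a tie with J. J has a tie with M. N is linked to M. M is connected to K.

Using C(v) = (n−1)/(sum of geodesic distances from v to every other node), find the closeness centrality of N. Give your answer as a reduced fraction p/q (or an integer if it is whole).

7/11

Distances from N: H:2, I:1, J:2, K:1, L:2, M:1, O:2. Sum = 11.
n = 8, so closeness = 7/11.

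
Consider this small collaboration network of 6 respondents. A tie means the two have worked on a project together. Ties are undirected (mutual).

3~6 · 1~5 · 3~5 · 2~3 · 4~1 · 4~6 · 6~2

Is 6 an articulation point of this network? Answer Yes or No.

No

Even without 6, every remaining node can still reach every other (the residual graph is connected), so 6 is not a cut vertex.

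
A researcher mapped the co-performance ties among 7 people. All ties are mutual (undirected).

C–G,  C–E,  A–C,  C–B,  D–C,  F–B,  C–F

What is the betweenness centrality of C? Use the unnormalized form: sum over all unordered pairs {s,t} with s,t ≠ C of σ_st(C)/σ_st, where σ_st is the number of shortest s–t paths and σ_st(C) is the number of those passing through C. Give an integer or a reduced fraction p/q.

Pairs whose geodesics pass through C — E–F: 1; E–D: 1; E–G: 1; E–B: 1; E–A: 1; F–D: 1; F–G: 1; F–A: 1; D–G: 1; D–B: 1; D–A: 1; G–B: 1; G–A: 1; B–A: 1.
All other pairs contribute 0.
Summing the contributions gives betweenness(C) = 14.

14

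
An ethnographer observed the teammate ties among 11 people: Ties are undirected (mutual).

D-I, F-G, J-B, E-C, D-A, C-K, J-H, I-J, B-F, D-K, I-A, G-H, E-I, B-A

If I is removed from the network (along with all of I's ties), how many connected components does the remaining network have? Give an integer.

I's neighbors (A, D, E, and J) remain reachable from one another through other ties, so the rest of the network stays in one piece.

1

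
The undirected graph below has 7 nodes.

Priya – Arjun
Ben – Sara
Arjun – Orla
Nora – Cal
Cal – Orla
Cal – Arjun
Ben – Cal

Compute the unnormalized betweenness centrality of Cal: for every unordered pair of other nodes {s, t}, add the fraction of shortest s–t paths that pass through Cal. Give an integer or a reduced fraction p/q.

Pairs whose geodesics pass through Cal — Nora–Orla: 1; Nora–Sara: 1; Nora–Ben: 1; Nora–Arjun: 1; Nora–Priya: 1; Orla–Sara: 1; Orla–Ben: 1; Sara–Arjun: 1; Sara–Priya: 1; Ben–Arjun: 1; Ben–Priya: 1.
All other pairs contribute 0.
Summing the contributions gives betweenness(Cal) = 11.

11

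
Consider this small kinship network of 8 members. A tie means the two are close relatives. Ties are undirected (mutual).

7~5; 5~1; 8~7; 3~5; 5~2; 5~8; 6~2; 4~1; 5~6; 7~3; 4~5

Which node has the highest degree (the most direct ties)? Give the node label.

Degrees — 1:2, 2:2, 3:2, 4:2, 5:7, 6:2, 7:3, 8:2.
The maximum is 7, attained only by 5.

5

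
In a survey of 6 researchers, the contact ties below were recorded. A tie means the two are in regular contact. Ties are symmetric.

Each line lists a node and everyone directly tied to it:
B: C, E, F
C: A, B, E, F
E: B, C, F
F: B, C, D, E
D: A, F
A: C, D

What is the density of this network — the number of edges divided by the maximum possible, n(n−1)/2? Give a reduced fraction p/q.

3/5

There are 9 edges and 6 nodes, so the maximum possible is C(6,2) = 15.
Density = 9/15 = 3/5.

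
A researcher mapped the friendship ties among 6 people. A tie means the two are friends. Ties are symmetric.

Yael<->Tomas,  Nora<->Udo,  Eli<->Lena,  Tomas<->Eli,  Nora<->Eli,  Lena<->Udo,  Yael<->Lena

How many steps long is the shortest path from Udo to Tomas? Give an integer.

One shortest route is Udo – Nora – Eli – Tomas, which uses 3 edges, and at distance 2 from Udo we only reach {Eli, Yael}, which does not include Tomas. So d(Udo,Tomas) = 3.

3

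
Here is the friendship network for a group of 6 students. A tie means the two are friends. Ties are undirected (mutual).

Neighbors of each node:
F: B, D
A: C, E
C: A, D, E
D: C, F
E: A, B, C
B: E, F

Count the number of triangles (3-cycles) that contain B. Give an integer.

B's neighbors are E and F, but none of them are tied to each other, so no triangle contains B.

0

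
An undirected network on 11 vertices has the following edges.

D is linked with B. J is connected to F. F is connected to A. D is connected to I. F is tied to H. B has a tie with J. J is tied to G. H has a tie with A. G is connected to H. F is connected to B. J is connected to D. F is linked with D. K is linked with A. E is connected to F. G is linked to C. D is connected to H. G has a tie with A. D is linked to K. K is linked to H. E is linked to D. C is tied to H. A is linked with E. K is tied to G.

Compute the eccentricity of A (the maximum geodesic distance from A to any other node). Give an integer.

3

Distances from A: B:2, C:2, D:2, E:1, F:1, G:1, H:1, I:3, J:2, K:1.
The largest is 3 (to I), so the eccentricity of A is 3.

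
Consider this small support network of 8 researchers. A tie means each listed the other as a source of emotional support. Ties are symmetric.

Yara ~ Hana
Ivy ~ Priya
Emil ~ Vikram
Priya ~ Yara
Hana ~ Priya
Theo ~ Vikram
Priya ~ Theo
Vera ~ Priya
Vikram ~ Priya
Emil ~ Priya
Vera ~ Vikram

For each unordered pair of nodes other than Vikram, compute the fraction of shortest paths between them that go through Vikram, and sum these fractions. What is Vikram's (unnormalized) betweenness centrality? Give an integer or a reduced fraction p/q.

3/2

Pairs whose geodesics pass through Vikram — Theo–Emil: 1/2; Theo–Vera: 1/2; Emil–Vera: 1/2.
All other pairs contribute 0.
Summing the contributions gives betweenness(Vikram) = 3/2.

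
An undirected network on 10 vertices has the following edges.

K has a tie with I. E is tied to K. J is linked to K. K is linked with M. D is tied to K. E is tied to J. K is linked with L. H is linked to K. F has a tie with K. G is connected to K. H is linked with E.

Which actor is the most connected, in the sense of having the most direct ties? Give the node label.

Degrees — D:1, E:3, F:1, G:1, H:2, I:1, J:2, K:9, L:1, M:1.
The maximum is 9, attained only by K.

K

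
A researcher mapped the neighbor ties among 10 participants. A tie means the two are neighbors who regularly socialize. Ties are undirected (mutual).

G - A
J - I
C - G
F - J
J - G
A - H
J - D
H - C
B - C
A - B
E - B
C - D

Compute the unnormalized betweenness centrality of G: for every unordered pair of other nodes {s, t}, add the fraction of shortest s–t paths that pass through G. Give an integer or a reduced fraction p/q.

34/3

Pairs whose geodesics pass through G — E–I: 2/3; E–J: 2/3; E–F: 2/3; D–A: 2/4; H–I: 2/3; H–J: 2/3; H–F: 2/3; I–B: 2/3; I–A: 1; I–C: 1/2; B–J: 2/3; B–F: 2/3; A–J: 1; A–C: 1/3 … (+3 more pairs).
All other pairs contribute 0.
Summing the contributions gives betweenness(G) = 34/3.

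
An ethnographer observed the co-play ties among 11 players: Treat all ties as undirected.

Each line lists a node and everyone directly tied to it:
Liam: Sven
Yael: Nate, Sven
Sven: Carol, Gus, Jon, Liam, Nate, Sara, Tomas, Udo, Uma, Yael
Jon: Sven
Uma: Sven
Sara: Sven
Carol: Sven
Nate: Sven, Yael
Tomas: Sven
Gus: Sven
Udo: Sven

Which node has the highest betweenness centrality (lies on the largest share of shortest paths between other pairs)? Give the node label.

Sven

Unnormalized betweenness of each node: Carol:0, Gus:0, Jon:0, Liam:0, Nate:0, Sara:0, Sven:44, Tomas:0, Udo:0, Uma:0, Yael:0.
Sven has the largest value, 44, making it the main broker — the node through which the most shortest paths run.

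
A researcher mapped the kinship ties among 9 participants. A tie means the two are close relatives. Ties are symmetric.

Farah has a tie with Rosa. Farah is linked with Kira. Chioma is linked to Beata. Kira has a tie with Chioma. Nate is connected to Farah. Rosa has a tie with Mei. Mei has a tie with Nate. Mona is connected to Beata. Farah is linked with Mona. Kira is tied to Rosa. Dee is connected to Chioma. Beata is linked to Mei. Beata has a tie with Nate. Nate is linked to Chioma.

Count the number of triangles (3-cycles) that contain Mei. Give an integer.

1

Mei's neighbors: Beata, Nate, and Rosa.
Neighbor pairs that are themselves tied: Mei–Beata–Nate. Each forms one triangle with Mei, for 1 in total.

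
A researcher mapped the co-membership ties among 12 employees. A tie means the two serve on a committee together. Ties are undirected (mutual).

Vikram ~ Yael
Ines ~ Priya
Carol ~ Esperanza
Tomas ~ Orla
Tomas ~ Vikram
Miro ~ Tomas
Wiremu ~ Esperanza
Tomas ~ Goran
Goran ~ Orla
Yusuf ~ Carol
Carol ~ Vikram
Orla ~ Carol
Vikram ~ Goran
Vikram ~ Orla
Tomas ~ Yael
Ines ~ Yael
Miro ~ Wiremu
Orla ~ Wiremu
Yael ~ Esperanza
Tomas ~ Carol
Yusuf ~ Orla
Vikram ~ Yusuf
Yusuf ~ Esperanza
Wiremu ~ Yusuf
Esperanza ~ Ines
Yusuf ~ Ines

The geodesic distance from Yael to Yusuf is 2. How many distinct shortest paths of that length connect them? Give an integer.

3

The shortest distance is 2. The length-2 paths are: Yael–Ines–Yusuf; Yael–Vikram–Yusuf; Yael–Esperanza–Yusuf.
That gives 3 distinct shortest paths.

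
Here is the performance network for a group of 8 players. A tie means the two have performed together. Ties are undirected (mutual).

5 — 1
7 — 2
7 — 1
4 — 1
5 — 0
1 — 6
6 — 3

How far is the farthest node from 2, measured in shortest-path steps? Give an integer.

4

Distances from 2: 0:4, 1:2, 3:4, 4:3, 5:3, 6:3, 7:1.
The largest is 4 (to 3 and 0), so the eccentricity of 2 is 4.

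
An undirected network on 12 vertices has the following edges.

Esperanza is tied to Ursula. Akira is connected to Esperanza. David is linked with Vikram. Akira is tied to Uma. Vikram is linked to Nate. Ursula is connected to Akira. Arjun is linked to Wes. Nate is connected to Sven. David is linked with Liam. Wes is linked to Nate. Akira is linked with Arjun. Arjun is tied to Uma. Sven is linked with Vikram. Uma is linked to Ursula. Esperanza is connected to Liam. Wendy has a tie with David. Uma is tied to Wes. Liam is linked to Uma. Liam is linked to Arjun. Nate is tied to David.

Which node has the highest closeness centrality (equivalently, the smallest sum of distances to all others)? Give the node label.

Liam

Farness (sum of distances to all others) for each node — Akira:26, Arjun:21, David:20, Esperanza:25, Liam:19, Nate:21, Sven:30, Uma:20, Ursula:27, Vikram:26, Wendy:30, Wes:21.
The smallest farness is 19, for Liam, so Liam has the highest closeness.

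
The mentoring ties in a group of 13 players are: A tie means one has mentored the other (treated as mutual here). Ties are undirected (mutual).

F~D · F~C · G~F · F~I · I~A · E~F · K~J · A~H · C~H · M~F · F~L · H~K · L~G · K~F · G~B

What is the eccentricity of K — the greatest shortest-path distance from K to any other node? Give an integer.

Distances from K: A:2, B:3, C:2, D:2, E:2, F:1, G:2, H:1, I:2, J:1, L:2, M:2.
The largest is 3 (to B), so the eccentricity of K is 3.

3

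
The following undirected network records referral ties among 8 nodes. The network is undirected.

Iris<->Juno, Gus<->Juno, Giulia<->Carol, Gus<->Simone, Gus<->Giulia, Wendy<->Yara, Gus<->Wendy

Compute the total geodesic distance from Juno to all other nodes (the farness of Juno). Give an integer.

Distances from Juno: Carol:3, Giulia:2, Gus:1, Iris:1, Simone:2, Wendy:2, Yara:3.
Sum = 3 + 2 + 1 + 1 + 2 + 2 + 3 = 14.

14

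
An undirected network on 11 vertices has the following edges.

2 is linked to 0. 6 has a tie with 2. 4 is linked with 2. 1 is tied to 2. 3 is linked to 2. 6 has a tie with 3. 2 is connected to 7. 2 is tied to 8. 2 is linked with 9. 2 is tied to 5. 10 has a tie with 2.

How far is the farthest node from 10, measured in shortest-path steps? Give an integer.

Distances from 10: 0:2, 1:2, 2:1, 3:2, 4:2, 5:2, 6:2, 7:2, 8:2, 9:2.
The largest is 2 (to 6, 3, 8, 7, 1, 4, 5, 9, and 0), so the eccentricity of 10 is 2.

2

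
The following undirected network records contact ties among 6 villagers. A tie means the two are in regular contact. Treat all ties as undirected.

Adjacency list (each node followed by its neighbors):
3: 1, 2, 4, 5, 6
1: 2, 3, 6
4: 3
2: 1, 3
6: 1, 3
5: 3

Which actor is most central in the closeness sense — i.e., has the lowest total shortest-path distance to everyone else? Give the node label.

3

Farness (sum of distances to all others) for each node — 1:7, 2:8, 3:5, 4:9, 5:9, 6:8.
The smallest farness is 5, for 3, so 3 has the highest closeness.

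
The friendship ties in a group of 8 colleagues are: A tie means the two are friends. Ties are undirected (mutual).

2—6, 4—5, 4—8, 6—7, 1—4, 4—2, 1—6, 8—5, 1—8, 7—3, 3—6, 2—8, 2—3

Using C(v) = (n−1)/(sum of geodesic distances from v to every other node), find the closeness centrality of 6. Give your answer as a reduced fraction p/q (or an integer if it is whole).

Distances from 6: 1:1, 2:1, 3:1, 4:2, 5:3, 7:1, 8:2. Sum = 11.
n = 8, so closeness = 7/11.

7/11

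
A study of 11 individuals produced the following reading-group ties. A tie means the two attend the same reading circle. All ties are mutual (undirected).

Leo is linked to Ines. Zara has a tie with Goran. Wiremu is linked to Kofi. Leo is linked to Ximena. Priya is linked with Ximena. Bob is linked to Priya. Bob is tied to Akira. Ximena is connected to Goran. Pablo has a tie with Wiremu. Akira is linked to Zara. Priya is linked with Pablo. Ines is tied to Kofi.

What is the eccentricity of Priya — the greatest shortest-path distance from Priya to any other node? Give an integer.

3

Distances from Priya: Akira:2, Bob:1, Goran:2, Ines:3, Kofi:3, Leo:2, Pablo:1, Wiremu:2, Ximena:1, Zara:3.
The largest is 3 (to Kofi, Ines, and Zara), so the eccentricity of Priya is 3.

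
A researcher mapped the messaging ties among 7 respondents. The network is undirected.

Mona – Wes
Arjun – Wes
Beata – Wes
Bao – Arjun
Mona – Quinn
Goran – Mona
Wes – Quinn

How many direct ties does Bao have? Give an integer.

Bao is directly tied to Arjun. That is 1 neighbor, so the degree of Bao is 1.

1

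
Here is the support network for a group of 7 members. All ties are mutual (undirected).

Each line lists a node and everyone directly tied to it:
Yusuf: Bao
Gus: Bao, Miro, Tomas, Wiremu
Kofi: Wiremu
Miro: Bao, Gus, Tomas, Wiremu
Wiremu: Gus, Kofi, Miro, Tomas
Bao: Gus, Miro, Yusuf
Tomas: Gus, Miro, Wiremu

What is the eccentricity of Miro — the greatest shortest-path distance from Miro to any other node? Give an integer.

Distances from Miro: Bao:1, Gus:1, Kofi:2, Tomas:1, Wiremu:1, Yusuf:2.
The largest is 2 (to Kofi and Yusuf), so the eccentricity of Miro is 2.

2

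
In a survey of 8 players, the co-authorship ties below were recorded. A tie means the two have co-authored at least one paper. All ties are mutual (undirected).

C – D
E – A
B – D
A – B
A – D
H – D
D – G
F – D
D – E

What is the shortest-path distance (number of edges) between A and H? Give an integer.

One shortest route is A – D – H, which uses 2 edges, and A and H are not directly tied, so nothing shorter exists. So d(A,H) = 2.

2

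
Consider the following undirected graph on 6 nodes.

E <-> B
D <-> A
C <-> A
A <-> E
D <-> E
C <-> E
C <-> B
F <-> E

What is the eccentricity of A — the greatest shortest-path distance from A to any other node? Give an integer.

2

Distances from A: B:2, C:1, D:1, E:1, F:2.
The largest is 2 (to B and F), so the eccentricity of A is 2.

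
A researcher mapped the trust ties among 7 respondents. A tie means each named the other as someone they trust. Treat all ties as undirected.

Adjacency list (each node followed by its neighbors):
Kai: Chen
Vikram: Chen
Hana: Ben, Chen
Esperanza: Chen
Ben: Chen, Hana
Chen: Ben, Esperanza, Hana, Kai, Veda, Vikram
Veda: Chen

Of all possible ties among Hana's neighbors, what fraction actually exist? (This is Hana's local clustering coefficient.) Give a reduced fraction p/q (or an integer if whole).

1

Hana's neighbors: Ben and Chen (k = 2).
Possible neighbor pairs: C(2,2) = 1. Edges among them: Ben–Chen → e = 1.
Clustering(Hana) = 1/1.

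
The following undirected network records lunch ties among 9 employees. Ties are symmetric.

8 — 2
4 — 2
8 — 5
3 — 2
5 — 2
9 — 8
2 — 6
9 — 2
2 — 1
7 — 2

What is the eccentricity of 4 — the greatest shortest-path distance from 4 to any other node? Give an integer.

2

Distances from 4: 1:2, 2:1, 3:2, 5:2, 6:2, 7:2, 8:2, 9:2.
The largest is 2 (to 1, 9, 5, 7, 6, 3, and 8), so the eccentricity of 4 is 2.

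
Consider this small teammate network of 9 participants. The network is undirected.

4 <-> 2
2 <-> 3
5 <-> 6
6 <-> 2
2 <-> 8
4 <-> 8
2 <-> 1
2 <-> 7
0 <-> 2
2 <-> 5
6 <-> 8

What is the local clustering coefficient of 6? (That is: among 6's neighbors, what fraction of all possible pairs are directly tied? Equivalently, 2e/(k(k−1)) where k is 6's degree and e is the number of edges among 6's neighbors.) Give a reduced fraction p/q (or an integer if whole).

6's neighbors: 2, 5, and 8 (k = 3).
Possible neighbor pairs: C(3,2) = 3. Edges among them: 2–5, 2–8 → e = 2.
Clustering(6) = 2/3.

2/3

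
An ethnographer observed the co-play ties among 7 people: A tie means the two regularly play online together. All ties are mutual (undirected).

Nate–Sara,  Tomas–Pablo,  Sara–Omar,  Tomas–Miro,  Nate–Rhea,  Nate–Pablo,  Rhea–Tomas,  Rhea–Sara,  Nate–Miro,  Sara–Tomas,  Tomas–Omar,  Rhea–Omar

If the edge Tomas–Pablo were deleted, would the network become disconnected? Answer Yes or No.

Even without that edge, Tomas still reaches Pablo via Tomas – Miro – Nate – Pablo, so the network stays connected. Not a bridge.

No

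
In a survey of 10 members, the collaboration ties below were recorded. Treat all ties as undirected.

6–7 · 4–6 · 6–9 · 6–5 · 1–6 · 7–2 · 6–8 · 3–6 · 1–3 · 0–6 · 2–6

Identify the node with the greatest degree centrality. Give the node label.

6

Degrees — 0:1, 1:2, 2:2, 3:2, 4:1, 5:1, 6:9, 7:2, 8:1, 9:1.
The maximum is 9, attained only by 6.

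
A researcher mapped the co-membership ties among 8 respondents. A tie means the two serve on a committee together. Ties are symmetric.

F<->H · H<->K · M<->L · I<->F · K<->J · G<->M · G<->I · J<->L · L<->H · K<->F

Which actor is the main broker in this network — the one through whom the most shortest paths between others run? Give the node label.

L

Unnormalized betweenness of each node: F:5, G:2, H:3, I:3, J:1, K:5/2, L:11/2, M:3.
L has the largest value, 11/2, making it the main broker — the node through which the most shortest paths run.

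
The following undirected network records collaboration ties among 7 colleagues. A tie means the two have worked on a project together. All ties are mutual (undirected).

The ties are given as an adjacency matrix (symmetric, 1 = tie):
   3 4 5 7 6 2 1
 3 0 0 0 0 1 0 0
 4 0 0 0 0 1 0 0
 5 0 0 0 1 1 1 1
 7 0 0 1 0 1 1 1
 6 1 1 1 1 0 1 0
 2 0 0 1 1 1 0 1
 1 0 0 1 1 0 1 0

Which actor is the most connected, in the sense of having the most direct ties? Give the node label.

Degrees — 1:3, 2:4, 3:1, 4:1, 5:4, 6:5, 7:4.
The maximum is 5, attained only by 6.

6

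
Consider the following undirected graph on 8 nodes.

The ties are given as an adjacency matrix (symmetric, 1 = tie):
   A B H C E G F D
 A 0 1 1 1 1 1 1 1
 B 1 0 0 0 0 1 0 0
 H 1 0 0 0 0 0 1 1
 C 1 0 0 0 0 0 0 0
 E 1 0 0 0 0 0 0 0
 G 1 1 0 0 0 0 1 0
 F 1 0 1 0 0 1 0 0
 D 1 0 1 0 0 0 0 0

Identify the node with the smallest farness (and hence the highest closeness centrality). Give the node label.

Farness (sum of distances to all others) for each node — A:7, B:12, C:13, D:12, E:13, F:11, G:11, H:11.
The smallest farness is 7, for A, so A has the highest closeness.

A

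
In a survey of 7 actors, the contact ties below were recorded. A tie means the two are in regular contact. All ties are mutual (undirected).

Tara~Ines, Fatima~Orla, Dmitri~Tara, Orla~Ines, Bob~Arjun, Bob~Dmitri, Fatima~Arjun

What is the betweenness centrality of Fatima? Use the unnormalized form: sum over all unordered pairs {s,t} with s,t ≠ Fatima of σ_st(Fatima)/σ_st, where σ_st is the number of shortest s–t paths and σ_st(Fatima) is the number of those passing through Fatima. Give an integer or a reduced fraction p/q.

3

Pairs whose geodesics pass through Fatima — Bob–Orla: 1; Arjun–Orla: 1; Arjun–Ines: 1.
All other pairs contribute 0.
Summing the contributions gives betweenness(Fatima) = 3.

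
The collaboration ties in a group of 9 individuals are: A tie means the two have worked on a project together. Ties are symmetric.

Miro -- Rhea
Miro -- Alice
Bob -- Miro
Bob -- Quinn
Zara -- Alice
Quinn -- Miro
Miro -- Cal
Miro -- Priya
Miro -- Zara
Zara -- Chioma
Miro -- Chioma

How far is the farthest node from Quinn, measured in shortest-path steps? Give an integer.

Distances from Quinn: Alice:2, Bob:1, Cal:2, Chioma:2, Miro:1, Priya:2, Rhea:2, Zara:2.
The largest is 2 (to Alice, Cal, Chioma, Priya, Zara, and Rhea), so the eccentricity of Quinn is 2.

2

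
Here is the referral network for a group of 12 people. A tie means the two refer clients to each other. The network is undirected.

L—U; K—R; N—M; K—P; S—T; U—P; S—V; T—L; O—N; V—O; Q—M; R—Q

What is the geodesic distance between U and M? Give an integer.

One shortest route is U – P – K – R – Q – M, which uses 5 edges, and at distance 4 from U we only reach {Q, V}, which does not include M. So d(U,M) = 5.

5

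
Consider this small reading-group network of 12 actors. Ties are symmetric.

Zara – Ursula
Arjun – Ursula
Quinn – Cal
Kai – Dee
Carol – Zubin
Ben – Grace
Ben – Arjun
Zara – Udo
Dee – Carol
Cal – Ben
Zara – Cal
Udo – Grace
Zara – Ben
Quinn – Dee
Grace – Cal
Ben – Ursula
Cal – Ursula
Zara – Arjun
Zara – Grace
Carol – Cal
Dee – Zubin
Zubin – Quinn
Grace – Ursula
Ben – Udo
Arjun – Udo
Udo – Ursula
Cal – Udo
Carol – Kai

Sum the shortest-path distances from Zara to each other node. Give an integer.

19

Distances from Zara: Arjun:1, Ben:1, Cal:1, Carol:2, Dee:3, Grace:1, Kai:3, Quinn:2, Udo:1, Ursula:1, Zubin:3.
Sum = 1 + 1 + 1 + 2 + 3 + 1 + 3 + 2 + 1 + 1 + 3 = 19.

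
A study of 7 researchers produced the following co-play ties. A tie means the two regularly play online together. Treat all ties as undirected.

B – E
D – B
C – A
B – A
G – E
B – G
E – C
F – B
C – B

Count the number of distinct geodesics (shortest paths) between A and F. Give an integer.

The shortest distance is 2, and the only length-2 path is A–B–F. So there is exactly 1 shortest path.

1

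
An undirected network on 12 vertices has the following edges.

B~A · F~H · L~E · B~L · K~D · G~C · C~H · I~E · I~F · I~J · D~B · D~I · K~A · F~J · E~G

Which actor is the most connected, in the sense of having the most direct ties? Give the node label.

I

Degrees — A:2, B:3, C:2, D:3, E:3, F:3, G:2, H:2, I:4, J:2, K:2, L:2.
The maximum is 4, attained only by I.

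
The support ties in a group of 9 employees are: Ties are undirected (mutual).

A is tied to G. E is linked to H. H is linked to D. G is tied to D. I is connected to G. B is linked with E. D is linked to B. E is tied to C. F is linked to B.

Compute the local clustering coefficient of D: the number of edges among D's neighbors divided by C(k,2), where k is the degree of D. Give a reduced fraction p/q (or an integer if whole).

0

D's neighbors: B, G, and H (k = 3).
Possible neighbor pairs: C(3,2) = 3. Edges among them: none → e = 0.
Clustering(D) = 0/3 = 0.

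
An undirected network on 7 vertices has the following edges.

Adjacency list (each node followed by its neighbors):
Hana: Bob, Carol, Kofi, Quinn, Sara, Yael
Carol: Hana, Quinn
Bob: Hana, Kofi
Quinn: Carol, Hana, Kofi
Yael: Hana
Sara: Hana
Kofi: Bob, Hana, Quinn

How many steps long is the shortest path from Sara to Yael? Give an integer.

2

One shortest route is Sara – Hana – Yael, which uses 2 edges, and Sara and Yael are not directly tied, so nothing shorter exists. So d(Sara,Yael) = 2.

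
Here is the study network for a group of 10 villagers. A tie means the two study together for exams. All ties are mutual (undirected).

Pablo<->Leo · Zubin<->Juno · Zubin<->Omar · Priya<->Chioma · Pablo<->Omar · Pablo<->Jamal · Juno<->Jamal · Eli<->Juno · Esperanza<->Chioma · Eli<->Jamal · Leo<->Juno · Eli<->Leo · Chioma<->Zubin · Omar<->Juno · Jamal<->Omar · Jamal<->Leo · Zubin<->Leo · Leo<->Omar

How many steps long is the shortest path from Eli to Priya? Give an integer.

One shortest route is Eli – Leo – Zubin – Chioma – Priya, which uses 4 edges, and at distance 3 from Eli we only reach {Chioma}, which does not include Priya. So d(Eli,Priya) = 4.

4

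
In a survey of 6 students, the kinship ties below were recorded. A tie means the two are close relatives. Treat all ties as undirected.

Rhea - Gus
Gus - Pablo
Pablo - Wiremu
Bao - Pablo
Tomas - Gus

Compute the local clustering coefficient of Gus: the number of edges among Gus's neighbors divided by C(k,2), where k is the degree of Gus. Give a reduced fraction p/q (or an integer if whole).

Gus's neighbors: Pablo, Rhea, and Tomas (k = 3).
Possible neighbor pairs: C(3,2) = 3. Edges among them: none → e = 0.
Clustering(Gus) = 0/3 = 0.

0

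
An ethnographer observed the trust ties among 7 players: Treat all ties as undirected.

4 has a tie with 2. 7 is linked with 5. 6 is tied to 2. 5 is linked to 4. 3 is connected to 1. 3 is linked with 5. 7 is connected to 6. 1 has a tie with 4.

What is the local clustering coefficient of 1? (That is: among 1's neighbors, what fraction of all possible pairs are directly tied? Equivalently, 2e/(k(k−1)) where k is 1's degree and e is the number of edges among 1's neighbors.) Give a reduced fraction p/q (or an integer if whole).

0

1's neighbors: 3 and 4 (k = 2).
Possible neighbor pairs: C(2,2) = 1. Edges among them: none → e = 0.
Clustering(1) = 0/1.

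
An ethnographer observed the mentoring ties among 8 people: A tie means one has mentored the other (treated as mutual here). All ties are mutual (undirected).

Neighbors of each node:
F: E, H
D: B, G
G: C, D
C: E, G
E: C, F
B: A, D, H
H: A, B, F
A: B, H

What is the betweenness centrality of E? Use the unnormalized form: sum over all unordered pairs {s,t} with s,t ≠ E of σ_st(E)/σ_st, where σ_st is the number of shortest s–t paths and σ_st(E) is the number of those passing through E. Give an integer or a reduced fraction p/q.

7/2

Pairs whose geodesics pass through E — G–F: 1; C–F: 1; C–H: 1; C–A: 1/2.
All other pairs contribute 0.
Summing the contributions gives betweenness(E) = 7/2.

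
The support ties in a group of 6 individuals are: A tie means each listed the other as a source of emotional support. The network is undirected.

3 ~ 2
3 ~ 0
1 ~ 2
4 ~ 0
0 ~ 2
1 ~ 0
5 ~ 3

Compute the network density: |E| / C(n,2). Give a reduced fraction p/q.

7/15

There are 7 edges and 6 nodes, so the maximum possible is C(6,2) = 15.
Density = 7/15.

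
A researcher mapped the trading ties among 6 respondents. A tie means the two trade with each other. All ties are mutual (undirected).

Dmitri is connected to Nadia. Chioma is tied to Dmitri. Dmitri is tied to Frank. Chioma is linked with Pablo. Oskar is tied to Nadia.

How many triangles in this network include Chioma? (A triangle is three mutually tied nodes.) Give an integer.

Chioma's neighbors are Dmitri and Pablo, but none of them are tied to each other, so no triangle contains Chioma.

0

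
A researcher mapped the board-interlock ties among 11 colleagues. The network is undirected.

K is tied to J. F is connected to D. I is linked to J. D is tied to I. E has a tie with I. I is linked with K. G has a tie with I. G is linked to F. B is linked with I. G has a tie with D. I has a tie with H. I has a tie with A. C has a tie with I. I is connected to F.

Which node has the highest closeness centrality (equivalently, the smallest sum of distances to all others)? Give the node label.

Farness (sum of distances to all others) for each node — A:19, B:19, C:19, D:17, E:19, F:17, G:17, H:19, I:10, J:18, K:18.
The smallest farness is 10, for I, so I has the highest closeness.

I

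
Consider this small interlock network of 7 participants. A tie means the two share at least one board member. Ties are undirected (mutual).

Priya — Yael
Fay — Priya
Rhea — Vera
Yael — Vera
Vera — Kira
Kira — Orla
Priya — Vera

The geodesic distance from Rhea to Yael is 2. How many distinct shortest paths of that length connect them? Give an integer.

The shortest distance is 2, and the only length-2 path is Rhea–Vera–Yael. So there is exactly 1 shortest path.

1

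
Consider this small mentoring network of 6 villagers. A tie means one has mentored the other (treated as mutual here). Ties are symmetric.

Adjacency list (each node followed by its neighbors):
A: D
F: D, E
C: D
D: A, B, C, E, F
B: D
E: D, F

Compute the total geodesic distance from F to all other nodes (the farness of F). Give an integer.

Distances from F: A:2, B:2, C:2, D:1, E:1.
Sum = 2 + 2 + 2 + 1 + 1 = 8.

8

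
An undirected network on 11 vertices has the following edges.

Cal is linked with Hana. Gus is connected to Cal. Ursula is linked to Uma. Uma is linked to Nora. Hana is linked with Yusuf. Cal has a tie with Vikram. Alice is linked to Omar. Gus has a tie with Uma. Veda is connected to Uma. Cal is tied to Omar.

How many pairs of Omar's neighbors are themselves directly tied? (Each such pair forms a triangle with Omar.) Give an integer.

Omar's neighbors are Alice and Cal, but none of them are tied to each other, so no triangle contains Omar.

0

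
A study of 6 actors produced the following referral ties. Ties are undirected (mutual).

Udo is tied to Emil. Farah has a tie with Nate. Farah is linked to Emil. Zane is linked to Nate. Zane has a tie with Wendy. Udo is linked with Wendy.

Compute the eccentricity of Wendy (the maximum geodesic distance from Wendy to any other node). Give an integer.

3

Distances from Wendy: Emil:2, Farah:3, Nate:2, Udo:1, Zane:1.
The largest is 3 (to Farah), so the eccentricity of Wendy is 3.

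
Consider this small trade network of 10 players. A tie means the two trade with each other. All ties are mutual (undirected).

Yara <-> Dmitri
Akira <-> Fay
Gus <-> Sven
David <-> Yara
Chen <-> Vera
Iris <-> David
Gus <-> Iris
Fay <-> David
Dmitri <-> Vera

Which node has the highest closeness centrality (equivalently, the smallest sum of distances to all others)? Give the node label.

David

Farness (sum of distances to all others) for each node — Akira:33, Chen:39, David:19, Dmitri:25, Fay:25, Gus:29, Iris:23, Sven:37, Vera:31, Yara:21.
The smallest farness is 19, for David, so David has the highest closeness.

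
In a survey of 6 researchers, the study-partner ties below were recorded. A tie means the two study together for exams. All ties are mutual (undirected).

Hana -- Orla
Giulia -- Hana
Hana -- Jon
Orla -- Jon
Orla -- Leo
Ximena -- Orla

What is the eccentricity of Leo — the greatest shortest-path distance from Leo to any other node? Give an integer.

3

Distances from Leo: Giulia:3, Hana:2, Jon:2, Orla:1, Ximena:2.
The largest is 3 (to Giulia), so the eccentricity of Leo is 3.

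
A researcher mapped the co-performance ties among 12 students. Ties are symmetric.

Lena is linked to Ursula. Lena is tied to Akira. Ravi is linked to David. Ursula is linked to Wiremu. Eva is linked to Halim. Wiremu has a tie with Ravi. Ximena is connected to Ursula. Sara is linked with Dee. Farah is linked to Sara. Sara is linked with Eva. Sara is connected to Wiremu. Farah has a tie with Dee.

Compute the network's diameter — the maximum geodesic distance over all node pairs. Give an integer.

Eccentricity of each node (its greatest distance to any other): Akira:6, David:5, Dee:5, Eva:5, Farah:5, Halim:6, Lena:5, Ravi:4, Sara:4, Ursula:4, Wiremu:3, Ximena:5.
The maximum eccentricity is 6, realized for instance by the pair Akira–Halim via Akira – Lena – Ursula – Wiremu – Sara – Eva – Halim. So the diameter is 6.

6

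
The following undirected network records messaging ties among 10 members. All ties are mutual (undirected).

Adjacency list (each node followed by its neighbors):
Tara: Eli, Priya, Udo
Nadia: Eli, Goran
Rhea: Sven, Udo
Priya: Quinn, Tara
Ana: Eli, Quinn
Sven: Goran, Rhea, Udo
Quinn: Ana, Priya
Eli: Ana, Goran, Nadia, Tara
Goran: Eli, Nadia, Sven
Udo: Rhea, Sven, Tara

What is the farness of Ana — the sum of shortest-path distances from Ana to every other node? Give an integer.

20

Distances from Ana: Eli:1, Goran:2, Nadia:2, Priya:2, Quinn:1, Rhea:4, Sven:3, Tara:2, Udo:3.
Sum = 1 + 2 + 2 + 2 + 1 + 4 + 3 + 2 + 3 = 20.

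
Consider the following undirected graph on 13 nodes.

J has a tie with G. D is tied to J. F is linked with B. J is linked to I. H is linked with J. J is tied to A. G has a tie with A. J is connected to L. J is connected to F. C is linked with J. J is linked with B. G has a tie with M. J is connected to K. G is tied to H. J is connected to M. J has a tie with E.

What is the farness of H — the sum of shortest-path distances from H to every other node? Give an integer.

22

Distances from H: A:2, B:2, C:2, D:2, E:2, F:2, G:1, I:2, J:1, K:2, L:2, M:2.
Sum = 2 + 2 + 2 + 2 + 2 + 2 + 1 + 2 + 1 + 2 + 2 + 2 = 22.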